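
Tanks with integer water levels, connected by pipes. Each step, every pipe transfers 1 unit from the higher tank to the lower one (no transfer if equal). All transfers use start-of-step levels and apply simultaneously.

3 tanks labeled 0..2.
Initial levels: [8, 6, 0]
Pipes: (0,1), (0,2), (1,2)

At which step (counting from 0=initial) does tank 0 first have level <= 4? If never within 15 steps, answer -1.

Answer: 3

Derivation:
Step 1: flows [0->1,0->2,1->2] -> levels [6 6 2]
Step 2: flows [0=1,0->2,1->2] -> levels [5 5 4]
Step 3: flows [0=1,0->2,1->2] -> levels [4 4 6]
Tank 0 first reaches <=4 at step 3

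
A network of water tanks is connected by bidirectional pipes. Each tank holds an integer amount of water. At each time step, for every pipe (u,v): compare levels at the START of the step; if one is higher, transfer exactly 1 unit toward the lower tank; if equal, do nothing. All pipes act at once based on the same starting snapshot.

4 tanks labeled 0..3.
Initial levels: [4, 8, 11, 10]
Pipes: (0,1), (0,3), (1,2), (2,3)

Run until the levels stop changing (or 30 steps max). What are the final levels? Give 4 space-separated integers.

Answer: 10 7 9 7

Derivation:
Step 1: flows [1->0,3->0,2->1,2->3] -> levels [6 8 9 10]
Step 2: flows [1->0,3->0,2->1,3->2] -> levels [8 8 9 8]
Step 3: flows [0=1,0=3,2->1,2->3] -> levels [8 9 7 9]
Step 4: flows [1->0,3->0,1->2,3->2] -> levels [10 7 9 7]
Step 5: flows [0->1,0->3,2->1,2->3] -> levels [8 9 7 9]
  -> period-2 cycle: step 5 state = step 3 state; never stabilizes
  -> state at step 30: (30-3) mod 2 = 1, same as step 4 -> [10 7 9 7]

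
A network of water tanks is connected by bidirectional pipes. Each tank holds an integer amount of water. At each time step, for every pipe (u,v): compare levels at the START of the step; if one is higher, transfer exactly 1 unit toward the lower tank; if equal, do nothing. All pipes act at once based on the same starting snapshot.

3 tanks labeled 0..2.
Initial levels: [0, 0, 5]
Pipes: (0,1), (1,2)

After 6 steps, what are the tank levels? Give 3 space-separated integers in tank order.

Answer: 2 1 2

Derivation:
Step 1: flows [0=1,2->1] -> levels [0 1 4]
Step 2: flows [1->0,2->1] -> levels [1 1 3]
Step 3: flows [0=1,2->1] -> levels [1 2 2]
Step 4: flows [1->0,1=2] -> levels [2 1 2]
Step 5: flows [0->1,2->1] -> levels [1 3 1]
Step 6: flows [1->0,1->2] -> levels [2 1 2]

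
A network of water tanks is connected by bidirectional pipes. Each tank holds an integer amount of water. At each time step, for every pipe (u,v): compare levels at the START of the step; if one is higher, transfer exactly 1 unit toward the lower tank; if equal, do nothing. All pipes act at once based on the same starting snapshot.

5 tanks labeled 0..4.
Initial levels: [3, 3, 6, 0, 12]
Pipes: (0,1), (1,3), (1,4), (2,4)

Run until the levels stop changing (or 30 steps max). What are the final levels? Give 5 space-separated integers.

Answer: 4 6 6 4 4

Derivation:
Step 1: flows [0=1,1->3,4->1,4->2] -> levels [3 3 7 1 10]
Step 2: flows [0=1,1->3,4->1,4->2] -> levels [3 3 8 2 8]
Step 3: flows [0=1,1->3,4->1,2=4] -> levels [3 3 8 3 7]
Step 4: flows [0=1,1=3,4->1,2->4] -> levels [3 4 7 3 7]
Step 5: flows [1->0,1->3,4->1,2=4] -> levels [4 3 7 4 6]
Step 6: flows [0->1,3->1,4->1,2->4] -> levels [3 6 6 3 6]
Step 7: flows [1->0,1->3,1=4,2=4] -> levels [4 4 6 4 6]
Step 8: flows [0=1,1=3,4->1,2=4] -> levels [4 5 6 4 5]
Step 9: flows [1->0,1->3,1=4,2->4] -> levels [5 3 5 5 6]
Step 10: flows [0->1,3->1,4->1,4->2] -> levels [4 6 6 4 4]
Step 11: flows [1->0,1->3,1->4,2->4] -> levels [5 3 5 5 6]
  -> period-2 cycle: step 11 state = step 9 state; never stabilizes
  -> state at step 30: (30-9) mod 2 = 1, same as step 10 -> [4 6 6 4 4]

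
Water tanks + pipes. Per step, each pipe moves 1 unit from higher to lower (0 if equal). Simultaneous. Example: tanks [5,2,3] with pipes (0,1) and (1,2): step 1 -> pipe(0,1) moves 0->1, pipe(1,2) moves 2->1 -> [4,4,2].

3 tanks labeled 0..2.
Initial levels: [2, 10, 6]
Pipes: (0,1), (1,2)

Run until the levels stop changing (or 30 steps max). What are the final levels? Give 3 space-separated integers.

Step 1: flows [1->0,1->2] -> levels [3 8 7]
Step 2: flows [1->0,1->2] -> levels [4 6 8]
Step 3: flows [1->0,2->1] -> levels [5 6 7]
Step 4: flows [1->0,2->1] -> levels [6 6 6]
Step 5: flows [0=1,1=2] -> levels [6 6 6]
  -> stable (no change)

Answer: 6 6 6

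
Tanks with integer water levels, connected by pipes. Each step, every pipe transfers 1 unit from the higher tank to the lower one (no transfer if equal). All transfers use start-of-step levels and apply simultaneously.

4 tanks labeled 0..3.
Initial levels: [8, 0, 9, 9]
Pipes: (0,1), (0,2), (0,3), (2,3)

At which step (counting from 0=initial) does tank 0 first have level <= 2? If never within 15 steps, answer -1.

Step 1: flows [0->1,2->0,3->0,2=3] -> levels [9 1 8 8]
Step 2: flows [0->1,0->2,0->3,2=3] -> levels [6 2 9 9]
Step 3: flows [0->1,2->0,3->0,2=3] -> levels [7 3 8 8]
Step 4: flows [0->1,2->0,3->0,2=3] -> levels [8 4 7 7]
Step 5: flows [0->1,0->2,0->3,2=3] -> levels [5 5 8 8]
Step 6: flows [0=1,2->0,3->0,2=3] -> levels [7 5 7 7]
Step 7: flows [0->1,0=2,0=3,2=3] -> levels [6 6 7 7]
Step 8: flows [0=1,2->0,3->0,2=3] -> levels [8 6 6 6]
Step 9: flows [0->1,0->2,0->3,2=3] -> levels [5 7 7 7]
Step 10: flows [1->0,2->0,3->0,2=3] -> levels [8 6 6 6]
  -> period-2 cycle (repeats step 8); tank 0 never drops to <=2
Tank 0 never reaches <=2 within 15 steps

Answer: -1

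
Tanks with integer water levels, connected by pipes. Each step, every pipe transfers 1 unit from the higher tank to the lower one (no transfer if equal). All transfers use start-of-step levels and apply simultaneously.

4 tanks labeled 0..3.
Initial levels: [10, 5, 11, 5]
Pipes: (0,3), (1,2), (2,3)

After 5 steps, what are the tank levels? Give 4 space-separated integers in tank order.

Answer: 9 7 8 7

Derivation:
Step 1: flows [0->3,2->1,2->3] -> levels [9 6 9 7]
Step 2: flows [0->3,2->1,2->3] -> levels [8 7 7 9]
Step 3: flows [3->0,1=2,3->2] -> levels [9 7 8 7]
Step 4: flows [0->3,2->1,2->3] -> levels [8 8 6 9]
Step 5: flows [3->0,1->2,3->2] -> levels [9 7 8 7]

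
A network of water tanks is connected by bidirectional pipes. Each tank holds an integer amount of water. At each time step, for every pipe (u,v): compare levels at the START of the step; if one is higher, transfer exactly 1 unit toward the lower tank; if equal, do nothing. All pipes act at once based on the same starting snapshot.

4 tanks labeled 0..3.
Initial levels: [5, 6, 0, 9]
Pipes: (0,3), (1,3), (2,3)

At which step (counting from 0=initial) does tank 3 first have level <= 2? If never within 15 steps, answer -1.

Answer: -1

Derivation:
Step 1: flows [3->0,3->1,3->2] -> levels [6 7 1 6]
Step 2: flows [0=3,1->3,3->2] -> levels [6 6 2 6]
Step 3: flows [0=3,1=3,3->2] -> levels [6 6 3 5]
Step 4: flows [0->3,1->3,3->2] -> levels [5 5 4 6]
Step 5: flows [3->0,3->1,3->2] -> levels [6 6 5 3]
Step 6: flows [0->3,1->3,2->3] -> levels [5 5 4 6]
  -> period-2 cycle (repeats step 4); tank 3 never drops to <=2
Tank 3 never reaches <=2 within 15 steps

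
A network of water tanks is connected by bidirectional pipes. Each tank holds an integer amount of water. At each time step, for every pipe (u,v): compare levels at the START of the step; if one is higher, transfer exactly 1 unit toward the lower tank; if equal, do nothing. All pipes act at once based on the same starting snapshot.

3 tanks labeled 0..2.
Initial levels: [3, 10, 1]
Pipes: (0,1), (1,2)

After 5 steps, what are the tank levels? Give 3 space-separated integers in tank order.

Step 1: flows [1->0,1->2] -> levels [4 8 2]
Step 2: flows [1->0,1->2] -> levels [5 6 3]
Step 3: flows [1->0,1->2] -> levels [6 4 4]
Step 4: flows [0->1,1=2] -> levels [5 5 4]
Step 5: flows [0=1,1->2] -> levels [5 4 5]

Answer: 5 4 5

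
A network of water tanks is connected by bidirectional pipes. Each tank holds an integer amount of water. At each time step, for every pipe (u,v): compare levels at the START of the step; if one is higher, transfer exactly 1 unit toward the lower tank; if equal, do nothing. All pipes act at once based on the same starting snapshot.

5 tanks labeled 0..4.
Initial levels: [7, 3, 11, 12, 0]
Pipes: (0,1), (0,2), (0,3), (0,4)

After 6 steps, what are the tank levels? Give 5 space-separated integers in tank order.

Answer: 6 7 7 7 6

Derivation:
Step 1: flows [0->1,2->0,3->0,0->4] -> levels [7 4 10 11 1]
Step 2: flows [0->1,2->0,3->0,0->4] -> levels [7 5 9 10 2]
Step 3: flows [0->1,2->0,3->0,0->4] -> levels [7 6 8 9 3]
Step 4: flows [0->1,2->0,3->0,0->4] -> levels [7 7 7 8 4]
Step 5: flows [0=1,0=2,3->0,0->4] -> levels [7 7 7 7 5]
Step 6: flows [0=1,0=2,0=3,0->4] -> levels [6 7 7 7 6]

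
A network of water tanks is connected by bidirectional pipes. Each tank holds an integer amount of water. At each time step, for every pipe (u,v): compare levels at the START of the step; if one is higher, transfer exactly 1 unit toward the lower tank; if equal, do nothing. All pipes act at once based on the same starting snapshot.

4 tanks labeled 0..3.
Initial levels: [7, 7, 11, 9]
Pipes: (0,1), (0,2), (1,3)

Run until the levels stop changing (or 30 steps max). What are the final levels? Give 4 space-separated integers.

Answer: 10 7 8 9

Derivation:
Step 1: flows [0=1,2->0,3->1] -> levels [8 8 10 8]
Step 2: flows [0=1,2->0,1=3] -> levels [9 8 9 8]
Step 3: flows [0->1,0=2,1=3] -> levels [8 9 9 8]
Step 4: flows [1->0,2->0,1->3] -> levels [10 7 8 9]
Step 5: flows [0->1,0->2,3->1] -> levels [8 9 9 8]
  -> period-2 cycle: step 5 state = step 3 state; never stabilizes
  -> state at step 30: (30-3) mod 2 = 1, same as step 4 -> [10 7 8 9]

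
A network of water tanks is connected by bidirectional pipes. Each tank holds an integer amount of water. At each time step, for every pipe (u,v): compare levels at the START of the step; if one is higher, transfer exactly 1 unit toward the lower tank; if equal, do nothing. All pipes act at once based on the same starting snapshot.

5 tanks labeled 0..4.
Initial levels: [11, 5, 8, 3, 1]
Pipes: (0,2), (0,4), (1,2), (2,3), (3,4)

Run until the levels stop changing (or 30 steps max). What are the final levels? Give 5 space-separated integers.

Answer: 6 7 4 6 5

Derivation:
Step 1: flows [0->2,0->4,2->1,2->3,3->4] -> levels [9 6 7 3 3]
Step 2: flows [0->2,0->4,2->1,2->3,3=4] -> levels [7 7 6 4 4]
Step 3: flows [0->2,0->4,1->2,2->3,3=4] -> levels [5 6 7 5 5]
Step 4: flows [2->0,0=4,2->1,2->3,3=4] -> levels [6 7 4 6 5]
Step 5: flows [0->2,0->4,1->2,3->2,3->4] -> levels [4 6 7 4 7]
Step 6: flows [2->0,4->0,2->1,2->3,4->3] -> levels [6 7 4 6 5]
  -> period-2 cycle: step 6 state = step 4 state; never stabilizes
  -> state at step 30: (30-4) mod 2 = 0, same as step 4 -> [6 7 4 6 5]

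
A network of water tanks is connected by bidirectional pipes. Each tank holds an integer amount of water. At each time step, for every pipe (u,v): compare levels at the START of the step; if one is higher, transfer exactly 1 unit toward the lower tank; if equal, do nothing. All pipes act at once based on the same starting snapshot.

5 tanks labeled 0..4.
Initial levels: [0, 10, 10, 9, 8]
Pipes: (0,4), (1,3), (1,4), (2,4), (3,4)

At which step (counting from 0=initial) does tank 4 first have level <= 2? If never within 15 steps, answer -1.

Step 1: flows [4->0,1->3,1->4,2->4,3->4] -> levels [1 8 9 9 10]
Step 2: flows [4->0,3->1,4->1,4->2,4->3] -> levels [2 10 10 9 6]
Step 3: flows [4->0,1->3,1->4,2->4,3->4] -> levels [3 8 9 9 8]
Step 4: flows [4->0,3->1,1=4,2->4,3->4] -> levels [4 9 8 7 9]
Step 5: flows [4->0,1->3,1=4,4->2,4->3] -> levels [5 8 9 9 6]
Step 6: flows [4->0,3->1,1->4,2->4,3->4] -> levels [6 8 8 7 8]
Step 7: flows [4->0,1->3,1=4,2=4,4->3] -> levels [7 7 8 9 6]
Step 8: flows [0->4,3->1,1->4,2->4,3->4] -> levels [6 7 7 7 10]
Step 9: flows [4->0,1=3,4->1,4->2,4->3] -> levels [7 8 8 8 6]
Step 10: flows [0->4,1=3,1->4,2->4,3->4] -> levels [6 7 7 7 10]
  -> period-2 cycle (repeats step 8); tank 4 never drops to <=2
Tank 4 never reaches <=2 within 15 steps

Answer: -1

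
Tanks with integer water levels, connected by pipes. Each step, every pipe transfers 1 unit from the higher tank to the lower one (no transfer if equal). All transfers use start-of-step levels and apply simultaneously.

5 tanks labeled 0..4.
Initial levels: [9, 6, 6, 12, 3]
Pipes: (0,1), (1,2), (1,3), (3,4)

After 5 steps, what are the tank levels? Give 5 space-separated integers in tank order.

Answer: 8 6 8 8 6

Derivation:
Step 1: flows [0->1,1=2,3->1,3->4] -> levels [8 8 6 10 4]
Step 2: flows [0=1,1->2,3->1,3->4] -> levels [8 8 7 8 5]
Step 3: flows [0=1,1->2,1=3,3->4] -> levels [8 7 8 7 6]
Step 4: flows [0->1,2->1,1=3,3->4] -> levels [7 9 7 6 7]
Step 5: flows [1->0,1->2,1->3,4->3] -> levels [8 6 8 8 6]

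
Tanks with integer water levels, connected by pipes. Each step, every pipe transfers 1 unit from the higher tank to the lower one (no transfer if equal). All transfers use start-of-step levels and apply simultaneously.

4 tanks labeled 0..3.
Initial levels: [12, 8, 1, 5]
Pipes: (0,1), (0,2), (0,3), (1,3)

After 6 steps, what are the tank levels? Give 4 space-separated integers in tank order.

Answer: 7 6 6 7

Derivation:
Step 1: flows [0->1,0->2,0->3,1->3] -> levels [9 8 2 7]
Step 2: flows [0->1,0->2,0->3,1->3] -> levels [6 8 3 9]
Step 3: flows [1->0,0->2,3->0,3->1] -> levels [7 8 4 7]
Step 4: flows [1->0,0->2,0=3,1->3] -> levels [7 6 5 8]
Step 5: flows [0->1,0->2,3->0,3->1] -> levels [6 8 6 6]
Step 6: flows [1->0,0=2,0=3,1->3] -> levels [7 6 6 7]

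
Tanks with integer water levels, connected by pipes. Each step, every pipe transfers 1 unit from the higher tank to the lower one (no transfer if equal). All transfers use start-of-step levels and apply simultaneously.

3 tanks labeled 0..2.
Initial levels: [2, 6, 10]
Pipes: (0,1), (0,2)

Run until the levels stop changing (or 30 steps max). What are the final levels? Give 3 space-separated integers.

Step 1: flows [1->0,2->0] -> levels [4 5 9]
Step 2: flows [1->0,2->0] -> levels [6 4 8]
Step 3: flows [0->1,2->0] -> levels [6 5 7]
Step 4: flows [0->1,2->0] -> levels [6 6 6]
Step 5: flows [0=1,0=2] -> levels [6 6 6]
  -> stable (no change)

Answer: 6 6 6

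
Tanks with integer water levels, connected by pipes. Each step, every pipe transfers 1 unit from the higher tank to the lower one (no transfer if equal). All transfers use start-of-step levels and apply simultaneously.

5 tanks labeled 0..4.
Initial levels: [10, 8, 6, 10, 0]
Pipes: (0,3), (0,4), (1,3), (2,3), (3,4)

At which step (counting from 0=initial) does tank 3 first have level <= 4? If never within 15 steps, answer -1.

Answer: -1

Derivation:
Step 1: flows [0=3,0->4,3->1,3->2,3->4] -> levels [9 9 7 7 2]
Step 2: flows [0->3,0->4,1->3,2=3,3->4] -> levels [7 8 7 8 4]
Step 3: flows [3->0,0->4,1=3,3->2,3->4] -> levels [7 8 8 5 6]
Step 4: flows [0->3,0->4,1->3,2->3,4->3] -> levels [5 7 7 9 6]
Step 5: flows [3->0,4->0,3->1,3->2,3->4] -> levels [7 8 8 5 6]
  -> period-2 cycle (repeats step 3); tank 3 never drops to <=4
Tank 3 never reaches <=4 within 15 steps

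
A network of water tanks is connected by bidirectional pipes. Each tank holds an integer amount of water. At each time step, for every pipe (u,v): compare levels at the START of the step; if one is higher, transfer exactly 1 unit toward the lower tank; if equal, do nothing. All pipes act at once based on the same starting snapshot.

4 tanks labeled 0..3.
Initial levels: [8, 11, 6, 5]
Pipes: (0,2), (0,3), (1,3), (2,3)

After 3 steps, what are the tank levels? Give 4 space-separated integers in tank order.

Answer: 7 8 7 8

Derivation:
Step 1: flows [0->2,0->3,1->3,2->3] -> levels [6 10 6 8]
Step 2: flows [0=2,3->0,1->3,3->2] -> levels [7 9 7 7]
Step 3: flows [0=2,0=3,1->3,2=3] -> levels [7 8 7 8]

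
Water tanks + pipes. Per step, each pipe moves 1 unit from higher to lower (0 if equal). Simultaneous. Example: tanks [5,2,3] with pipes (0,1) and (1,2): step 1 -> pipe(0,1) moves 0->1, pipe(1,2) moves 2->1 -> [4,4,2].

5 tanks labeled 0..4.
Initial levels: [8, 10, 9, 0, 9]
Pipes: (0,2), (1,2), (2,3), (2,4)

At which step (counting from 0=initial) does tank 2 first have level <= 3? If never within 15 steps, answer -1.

Step 1: flows [2->0,1->2,2->3,2=4] -> levels [9 9 8 1 9]
Step 2: flows [0->2,1->2,2->3,4->2] -> levels [8 8 10 2 8]
Step 3: flows [2->0,2->1,2->3,2->4] -> levels [9 9 6 3 9]
Step 4: flows [0->2,1->2,2->3,4->2] -> levels [8 8 8 4 8]
Step 5: flows [0=2,1=2,2->3,2=4] -> levels [8 8 7 5 8]
Step 6: flows [0->2,1->2,2->3,4->2] -> levels [7 7 9 6 7]
Step 7: flows [2->0,2->1,2->3,2->4] -> levels [8 8 5 7 8]
Step 8: flows [0->2,1->2,3->2,4->2] -> levels [7 7 9 6 7]
  -> period-2 cycle (repeats step 6); tank 2 never drops to <=3
Tank 2 never reaches <=3 within 15 steps

Answer: -1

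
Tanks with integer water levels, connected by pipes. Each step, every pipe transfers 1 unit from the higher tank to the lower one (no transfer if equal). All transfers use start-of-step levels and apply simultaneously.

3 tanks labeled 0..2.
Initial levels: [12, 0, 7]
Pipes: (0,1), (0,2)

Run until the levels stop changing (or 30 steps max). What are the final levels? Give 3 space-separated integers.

Step 1: flows [0->1,0->2] -> levels [10 1 8]
Step 2: flows [0->1,0->2] -> levels [8 2 9]
Step 3: flows [0->1,2->0] -> levels [8 3 8]
Step 4: flows [0->1,0=2] -> levels [7 4 8]
Step 5: flows [0->1,2->0] -> levels [7 5 7]
Step 6: flows [0->1,0=2] -> levels [6 6 7]
Step 7: flows [0=1,2->0] -> levels [7 6 6]
Step 8: flows [0->1,0->2] -> levels [5 7 7]
Step 9: flows [1->0,2->0] -> levels [7 6 6]
  -> period-2 cycle: step 9 state = step 7 state; never stabilizes
  -> state at step 30: (30-7) mod 2 = 1, same as step 8 -> [5 7 7]

Answer: 5 7 7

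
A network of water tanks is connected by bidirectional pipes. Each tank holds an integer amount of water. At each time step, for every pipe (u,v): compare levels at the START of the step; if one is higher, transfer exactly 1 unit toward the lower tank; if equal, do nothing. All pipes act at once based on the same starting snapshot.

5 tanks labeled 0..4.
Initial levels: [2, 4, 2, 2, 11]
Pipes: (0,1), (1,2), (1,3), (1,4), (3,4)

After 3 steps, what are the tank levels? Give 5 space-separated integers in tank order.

Answer: 3 4 3 6 5

Derivation:
Step 1: flows [1->0,1->2,1->3,4->1,4->3] -> levels [3 2 3 4 9]
Step 2: flows [0->1,2->1,3->1,4->1,4->3] -> levels [2 6 2 4 7]
Step 3: flows [1->0,1->2,1->3,4->1,4->3] -> levels [3 4 3 6 5]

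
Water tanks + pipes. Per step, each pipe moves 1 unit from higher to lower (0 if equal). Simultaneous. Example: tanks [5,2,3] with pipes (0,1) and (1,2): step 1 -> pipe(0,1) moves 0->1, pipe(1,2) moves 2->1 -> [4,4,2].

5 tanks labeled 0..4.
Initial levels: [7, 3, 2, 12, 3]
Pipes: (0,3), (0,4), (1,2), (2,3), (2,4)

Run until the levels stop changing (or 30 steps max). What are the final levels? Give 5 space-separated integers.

Answer: 5 6 4 6 6

Derivation:
Step 1: flows [3->0,0->4,1->2,3->2,4->2] -> levels [7 2 5 10 3]
Step 2: flows [3->0,0->4,2->1,3->2,2->4] -> levels [7 3 4 8 5]
Step 3: flows [3->0,0->4,2->1,3->2,4->2] -> levels [7 4 5 6 5]
Step 4: flows [0->3,0->4,2->1,3->2,2=4] -> levels [5 5 5 6 6]
Step 5: flows [3->0,4->0,1=2,3->2,4->2] -> levels [7 5 7 4 4]
Step 6: flows [0->3,0->4,2->1,2->3,2->4] -> levels [5 6 4 6 6]
Step 7: flows [3->0,4->0,1->2,3->2,4->2] -> levels [7 5 7 4 4]
  -> period-2 cycle: step 7 state = step 5 state; never stabilizes
  -> state at step 30: (30-5) mod 2 = 1, same as step 6 -> [5 6 4 6 6]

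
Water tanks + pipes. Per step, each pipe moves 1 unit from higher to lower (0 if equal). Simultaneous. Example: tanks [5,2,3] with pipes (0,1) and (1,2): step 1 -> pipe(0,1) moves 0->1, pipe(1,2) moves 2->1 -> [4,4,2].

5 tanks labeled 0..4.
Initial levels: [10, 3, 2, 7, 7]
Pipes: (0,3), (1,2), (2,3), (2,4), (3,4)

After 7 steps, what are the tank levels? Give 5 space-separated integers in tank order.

Answer: 6 6 4 7 6

Derivation:
Step 1: flows [0->3,1->2,3->2,4->2,3=4] -> levels [9 2 5 7 6]
Step 2: flows [0->3,2->1,3->2,4->2,3->4] -> levels [8 3 6 6 6]
Step 3: flows [0->3,2->1,2=3,2=4,3=4] -> levels [7 4 5 7 6]
Step 4: flows [0=3,2->1,3->2,4->2,3->4] -> levels [7 5 6 5 6]
Step 5: flows [0->3,2->1,2->3,2=4,4->3] -> levels [6 6 4 8 5]
Step 6: flows [3->0,1->2,3->2,4->2,3->4] -> levels [7 5 7 5 5]
Step 7: flows [0->3,2->1,2->3,2->4,3=4] -> levels [6 6 4 7 6]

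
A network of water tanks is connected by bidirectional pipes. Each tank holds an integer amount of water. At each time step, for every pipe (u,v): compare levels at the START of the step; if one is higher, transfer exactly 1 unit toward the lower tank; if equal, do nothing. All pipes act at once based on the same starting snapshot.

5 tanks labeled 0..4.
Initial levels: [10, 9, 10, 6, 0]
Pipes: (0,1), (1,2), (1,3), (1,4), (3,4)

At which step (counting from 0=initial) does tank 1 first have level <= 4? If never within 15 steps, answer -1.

Step 1: flows [0->1,2->1,1->3,1->4,3->4] -> levels [9 9 9 6 2]
Step 2: flows [0=1,1=2,1->3,1->4,3->4] -> levels [9 7 9 6 4]
Step 3: flows [0->1,2->1,1->3,1->4,3->4] -> levels [8 7 8 6 6]
Step 4: flows [0->1,2->1,1->3,1->4,3=4] -> levels [7 7 7 7 7]
Step 5: flows [0=1,1=2,1=3,1=4,3=4] -> levels [7 7 7 7 7]
  -> stable; tank 1 stays at 7 > 4
Tank 1 never reaches <=4 within 15 steps

Answer: -1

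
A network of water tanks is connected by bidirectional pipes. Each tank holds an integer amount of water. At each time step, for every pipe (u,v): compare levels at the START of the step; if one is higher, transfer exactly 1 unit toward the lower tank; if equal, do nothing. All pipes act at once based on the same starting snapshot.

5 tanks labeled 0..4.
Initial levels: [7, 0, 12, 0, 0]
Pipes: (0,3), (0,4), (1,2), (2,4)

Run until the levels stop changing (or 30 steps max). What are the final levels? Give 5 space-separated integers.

Step 1: flows [0->3,0->4,2->1,2->4] -> levels [5 1 10 1 2]
Step 2: flows [0->3,0->4,2->1,2->4] -> levels [3 2 8 2 4]
Step 3: flows [0->3,4->0,2->1,2->4] -> levels [3 3 6 3 4]
Step 4: flows [0=3,4->0,2->1,2->4] -> levels [4 4 4 3 4]
Step 5: flows [0->3,0=4,1=2,2=4] -> levels [3 4 4 4 4]
Step 6: flows [3->0,4->0,1=2,2=4] -> levels [5 4 4 3 3]
Step 7: flows [0->3,0->4,1=2,2->4] -> levels [3 4 3 4 5]
Step 8: flows [3->0,4->0,1->2,4->2] -> levels [5 3 5 3 3]
Step 9: flows [0->3,0->4,2->1,2->4] -> levels [3 4 3 4 5]
  -> period-2 cycle: step 9 state = step 7 state; never stabilizes
  -> state at step 30: (30-7) mod 2 = 1, same as step 8 -> [5 3 5 3 3]

Answer: 5 3 5 3 3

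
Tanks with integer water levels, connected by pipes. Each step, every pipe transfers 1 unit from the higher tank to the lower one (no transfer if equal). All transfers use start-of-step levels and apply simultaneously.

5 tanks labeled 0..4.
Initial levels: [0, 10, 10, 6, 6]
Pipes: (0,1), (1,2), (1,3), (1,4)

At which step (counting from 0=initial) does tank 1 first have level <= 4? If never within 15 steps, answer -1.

Answer: 7

Derivation:
Step 1: flows [1->0,1=2,1->3,1->4] -> levels [1 7 10 7 7]
Step 2: flows [1->0,2->1,1=3,1=4] -> levels [2 7 9 7 7]
Step 3: flows [1->0,2->1,1=3,1=4] -> levels [3 7 8 7 7]
Step 4: flows [1->0,2->1,1=3,1=4] -> levels [4 7 7 7 7]
Step 5: flows [1->0,1=2,1=3,1=4] -> levels [5 6 7 7 7]
Step 6: flows [1->0,2->1,3->1,4->1] -> levels [6 8 6 6 6]
Step 7: flows [1->0,1->2,1->3,1->4] -> levels [7 4 7 7 7]
Tank 1 first reaches <=4 at step 7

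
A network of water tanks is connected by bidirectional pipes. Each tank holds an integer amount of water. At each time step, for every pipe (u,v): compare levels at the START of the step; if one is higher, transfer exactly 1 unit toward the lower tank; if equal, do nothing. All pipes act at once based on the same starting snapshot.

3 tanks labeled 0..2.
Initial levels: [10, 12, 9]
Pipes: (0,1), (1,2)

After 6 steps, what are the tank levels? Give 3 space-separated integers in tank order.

Step 1: flows [1->0,1->2] -> levels [11 10 10]
Step 2: flows [0->1,1=2] -> levels [10 11 10]
Step 3: flows [1->0,1->2] -> levels [11 9 11]
Step 4: flows [0->1,2->1] -> levels [10 11 10]
  -> period-2 cycle: step 4 state = step 2 state
  -> state at step 6: (6-2) mod 2 = 0, same as step 2 -> [10 11 10]

Answer: 10 11 10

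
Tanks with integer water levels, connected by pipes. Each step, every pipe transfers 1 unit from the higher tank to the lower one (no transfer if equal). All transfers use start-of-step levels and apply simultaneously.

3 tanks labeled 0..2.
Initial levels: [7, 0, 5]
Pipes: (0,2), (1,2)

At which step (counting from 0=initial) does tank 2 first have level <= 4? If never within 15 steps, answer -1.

Answer: 3

Derivation:
Step 1: flows [0->2,2->1] -> levels [6 1 5]
Step 2: flows [0->2,2->1] -> levels [5 2 5]
Step 3: flows [0=2,2->1] -> levels [5 3 4]
Tank 2 first reaches <=4 at step 3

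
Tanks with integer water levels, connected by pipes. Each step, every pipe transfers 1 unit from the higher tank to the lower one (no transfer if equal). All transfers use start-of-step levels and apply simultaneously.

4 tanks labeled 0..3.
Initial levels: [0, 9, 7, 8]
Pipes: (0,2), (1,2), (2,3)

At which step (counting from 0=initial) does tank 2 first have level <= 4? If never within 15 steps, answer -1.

Step 1: flows [2->0,1->2,3->2] -> levels [1 8 8 7]
Step 2: flows [2->0,1=2,2->3] -> levels [2 8 6 8]
Step 3: flows [2->0,1->2,3->2] -> levels [3 7 7 7]
Step 4: flows [2->0,1=2,2=3] -> levels [4 7 6 7]
Step 5: flows [2->0,1->2,3->2] -> levels [5 6 7 6]
Step 6: flows [2->0,2->1,2->3] -> levels [6 7 4 7]
Tank 2 first reaches <=4 at step 6

Answer: 6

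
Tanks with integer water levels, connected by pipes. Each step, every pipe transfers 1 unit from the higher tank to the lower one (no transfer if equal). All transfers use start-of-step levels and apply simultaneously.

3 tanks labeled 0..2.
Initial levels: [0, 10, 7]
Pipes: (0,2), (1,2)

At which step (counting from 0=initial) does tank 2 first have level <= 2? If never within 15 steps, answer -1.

Answer: -1

Derivation:
Step 1: flows [2->0,1->2] -> levels [1 9 7]
Step 2: flows [2->0,1->2] -> levels [2 8 7]
Step 3: flows [2->0,1->2] -> levels [3 7 7]
Step 4: flows [2->0,1=2] -> levels [4 7 6]
Step 5: flows [2->0,1->2] -> levels [5 6 6]
Step 6: flows [2->0,1=2] -> levels [6 6 5]
Step 7: flows [0->2,1->2] -> levels [5 5 7]
Step 8: flows [2->0,2->1] -> levels [6 6 5]
  -> period-2 cycle (repeats step 6); tank 2 never drops to <=2
Tank 2 never reaches <=2 within 15 steps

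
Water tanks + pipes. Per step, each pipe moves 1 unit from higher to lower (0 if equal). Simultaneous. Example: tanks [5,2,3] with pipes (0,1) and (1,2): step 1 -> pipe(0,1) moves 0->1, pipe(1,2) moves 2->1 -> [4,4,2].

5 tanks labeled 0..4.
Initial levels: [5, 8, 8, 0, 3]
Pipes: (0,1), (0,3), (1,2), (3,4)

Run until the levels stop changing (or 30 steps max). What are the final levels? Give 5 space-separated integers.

Answer: 4 6 5 5 4

Derivation:
Step 1: flows [1->0,0->3,1=2,4->3] -> levels [5 7 8 2 2]
Step 2: flows [1->0,0->3,2->1,3=4] -> levels [5 7 7 3 2]
Step 3: flows [1->0,0->3,1=2,3->4] -> levels [5 6 7 3 3]
Step 4: flows [1->0,0->3,2->1,3=4] -> levels [5 6 6 4 3]
Step 5: flows [1->0,0->3,1=2,3->4] -> levels [5 5 6 4 4]
Step 6: flows [0=1,0->3,2->1,3=4] -> levels [4 6 5 5 4]
Step 7: flows [1->0,3->0,1->2,3->4] -> levels [6 4 6 3 5]
Step 8: flows [0->1,0->3,2->1,4->3] -> levels [4 6 5 5 4]
  -> period-2 cycle: step 8 state = step 6 state; never stabilizes
  -> state at step 30: (30-6) mod 2 = 0, same as step 6 -> [4 6 5 5 4]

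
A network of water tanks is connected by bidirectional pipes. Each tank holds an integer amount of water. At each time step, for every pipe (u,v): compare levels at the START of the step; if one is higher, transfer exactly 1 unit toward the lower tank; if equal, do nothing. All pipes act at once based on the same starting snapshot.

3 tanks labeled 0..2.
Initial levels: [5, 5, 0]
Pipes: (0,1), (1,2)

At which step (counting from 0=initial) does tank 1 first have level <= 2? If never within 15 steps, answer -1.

Answer: 5

Derivation:
Step 1: flows [0=1,1->2] -> levels [5 4 1]
Step 2: flows [0->1,1->2] -> levels [4 4 2]
Step 3: flows [0=1,1->2] -> levels [4 3 3]
Step 4: flows [0->1,1=2] -> levels [3 4 3]
Step 5: flows [1->0,1->2] -> levels [4 2 4]
Tank 1 first reaches <=2 at step 5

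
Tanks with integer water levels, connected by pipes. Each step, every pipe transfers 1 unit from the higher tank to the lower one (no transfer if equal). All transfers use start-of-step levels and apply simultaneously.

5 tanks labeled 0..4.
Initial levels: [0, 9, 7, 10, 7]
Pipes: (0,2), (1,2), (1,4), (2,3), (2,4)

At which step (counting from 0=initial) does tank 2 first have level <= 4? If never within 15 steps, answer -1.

Answer: -1

Derivation:
Step 1: flows [2->0,1->2,1->4,3->2,2=4] -> levels [1 7 8 9 8]
Step 2: flows [2->0,2->1,4->1,3->2,2=4] -> levels [2 9 7 8 7]
Step 3: flows [2->0,1->2,1->4,3->2,2=4] -> levels [3 7 8 7 8]
Step 4: flows [2->0,2->1,4->1,2->3,2=4] -> levels [4 9 5 8 7]
Step 5: flows [2->0,1->2,1->4,3->2,4->2] -> levels [5 7 7 7 7]
Step 6: flows [2->0,1=2,1=4,2=3,2=4] -> levels [6 7 6 7 7]
Step 7: flows [0=2,1->2,1=4,3->2,4->2] -> levels [6 6 9 6 6]
Step 8: flows [2->0,2->1,1=4,2->3,2->4] -> levels [7 7 5 7 7]
Step 9: flows [0->2,1->2,1=4,3->2,4->2] -> levels [6 6 9 6 6]
  -> period-2 cycle (repeats step 7); tank 2 never drops to <=4
Tank 2 never reaches <=4 within 15 steps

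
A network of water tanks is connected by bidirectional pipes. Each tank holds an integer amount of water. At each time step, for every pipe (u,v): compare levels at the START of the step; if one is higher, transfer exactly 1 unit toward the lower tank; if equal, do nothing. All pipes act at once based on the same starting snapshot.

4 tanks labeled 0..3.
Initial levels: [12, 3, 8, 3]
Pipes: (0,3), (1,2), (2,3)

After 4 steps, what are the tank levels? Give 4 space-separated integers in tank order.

Step 1: flows [0->3,2->1,2->3] -> levels [11 4 6 5]
Step 2: flows [0->3,2->1,2->3] -> levels [10 5 4 7]
Step 3: flows [0->3,1->2,3->2] -> levels [9 4 6 7]
Step 4: flows [0->3,2->1,3->2] -> levels [8 5 6 7]

Answer: 8 5 6 7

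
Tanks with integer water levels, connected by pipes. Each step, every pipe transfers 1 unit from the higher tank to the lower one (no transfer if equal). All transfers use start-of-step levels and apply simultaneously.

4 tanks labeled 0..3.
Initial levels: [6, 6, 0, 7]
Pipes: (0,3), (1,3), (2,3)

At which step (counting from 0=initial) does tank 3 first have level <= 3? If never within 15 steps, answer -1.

Answer: 4

Derivation:
Step 1: flows [3->0,3->1,3->2] -> levels [7 7 1 4]
Step 2: flows [0->3,1->3,3->2] -> levels [6 6 2 5]
Step 3: flows [0->3,1->3,3->2] -> levels [5 5 3 6]
Step 4: flows [3->0,3->1,3->2] -> levels [6 6 4 3]
Tank 3 first reaches <=3 at step 4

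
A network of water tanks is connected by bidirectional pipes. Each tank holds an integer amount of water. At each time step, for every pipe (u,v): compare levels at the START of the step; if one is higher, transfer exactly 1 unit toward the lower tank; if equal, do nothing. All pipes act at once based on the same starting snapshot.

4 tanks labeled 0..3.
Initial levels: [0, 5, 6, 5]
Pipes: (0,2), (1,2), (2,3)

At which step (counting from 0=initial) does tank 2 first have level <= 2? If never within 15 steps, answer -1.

Answer: 4

Derivation:
Step 1: flows [2->0,2->1,2->3] -> levels [1 6 3 6]
Step 2: flows [2->0,1->2,3->2] -> levels [2 5 4 5]
Step 3: flows [2->0,1->2,3->2] -> levels [3 4 5 4]
Step 4: flows [2->0,2->1,2->3] -> levels [4 5 2 5]
Tank 2 first reaches <=2 at step 4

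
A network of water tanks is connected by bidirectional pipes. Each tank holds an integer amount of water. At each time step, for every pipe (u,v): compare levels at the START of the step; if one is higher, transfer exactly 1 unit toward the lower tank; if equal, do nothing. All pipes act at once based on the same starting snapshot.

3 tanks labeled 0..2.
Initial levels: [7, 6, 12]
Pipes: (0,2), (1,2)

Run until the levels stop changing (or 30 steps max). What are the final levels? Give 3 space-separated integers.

Step 1: flows [2->0,2->1] -> levels [8 7 10]
Step 2: flows [2->0,2->1] -> levels [9 8 8]
Step 3: flows [0->2,1=2] -> levels [8 8 9]
Step 4: flows [2->0,2->1] -> levels [9 9 7]
Step 5: flows [0->2,1->2] -> levels [8 8 9]
  -> period-2 cycle: step 5 state = step 3 state; never stabilizes
  -> state at step 30: (30-3) mod 2 = 1, same as step 4 -> [9 9 7]

Answer: 9 9 7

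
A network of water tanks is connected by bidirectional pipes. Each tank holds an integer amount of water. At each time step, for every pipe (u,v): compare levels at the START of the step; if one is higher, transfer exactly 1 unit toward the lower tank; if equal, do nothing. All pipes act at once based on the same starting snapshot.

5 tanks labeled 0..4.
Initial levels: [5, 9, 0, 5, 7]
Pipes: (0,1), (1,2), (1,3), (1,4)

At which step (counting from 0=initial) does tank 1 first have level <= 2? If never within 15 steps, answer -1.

Step 1: flows [1->0,1->2,1->3,1->4] -> levels [6 5 1 6 8]
Step 2: flows [0->1,1->2,3->1,4->1] -> levels [5 7 2 5 7]
Step 3: flows [1->0,1->2,1->3,1=4] -> levels [6 4 3 6 7]
Step 4: flows [0->1,1->2,3->1,4->1] -> levels [5 6 4 5 6]
Step 5: flows [1->0,1->2,1->3,1=4] -> levels [6 3 5 6 6]
Step 6: flows [0->1,2->1,3->1,4->1] -> levels [5 7 4 5 5]
Step 7: flows [1->0,1->2,1->3,1->4] -> levels [6 3 5 6 6]
  -> period-2 cycle (repeats step 5); tank 1 never drops to <=2
Tank 1 never reaches <=2 within 15 steps

Answer: -1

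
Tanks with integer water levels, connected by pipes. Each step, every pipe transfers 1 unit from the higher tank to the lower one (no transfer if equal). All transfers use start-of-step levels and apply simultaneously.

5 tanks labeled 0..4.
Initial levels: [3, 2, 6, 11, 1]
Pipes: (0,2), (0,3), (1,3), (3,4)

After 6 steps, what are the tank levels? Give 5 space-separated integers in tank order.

Answer: 4 4 5 6 4

Derivation:
Step 1: flows [2->0,3->0,3->1,3->4] -> levels [5 3 5 8 2]
Step 2: flows [0=2,3->0,3->1,3->4] -> levels [6 4 5 5 3]
Step 3: flows [0->2,0->3,3->1,3->4] -> levels [4 5 6 4 4]
Step 4: flows [2->0,0=3,1->3,3=4] -> levels [5 4 5 5 4]
Step 5: flows [0=2,0=3,3->1,3->4] -> levels [5 5 5 3 5]
Step 6: flows [0=2,0->3,1->3,4->3] -> levels [4 4 5 6 4]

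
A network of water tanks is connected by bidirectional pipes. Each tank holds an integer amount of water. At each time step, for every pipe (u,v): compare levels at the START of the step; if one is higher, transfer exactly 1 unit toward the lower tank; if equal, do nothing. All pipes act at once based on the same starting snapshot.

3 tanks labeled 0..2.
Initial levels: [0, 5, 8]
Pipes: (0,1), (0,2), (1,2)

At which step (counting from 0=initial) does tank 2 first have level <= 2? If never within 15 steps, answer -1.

Answer: -1

Derivation:
Step 1: flows [1->0,2->0,2->1] -> levels [2 5 6]
Step 2: flows [1->0,2->0,2->1] -> levels [4 5 4]
Step 3: flows [1->0,0=2,1->2] -> levels [5 3 5]
Step 4: flows [0->1,0=2,2->1] -> levels [4 5 4]
  -> period-2 cycle (repeats step 2); tank 2 never drops to <=2
Tank 2 never reaches <=2 within 15 steps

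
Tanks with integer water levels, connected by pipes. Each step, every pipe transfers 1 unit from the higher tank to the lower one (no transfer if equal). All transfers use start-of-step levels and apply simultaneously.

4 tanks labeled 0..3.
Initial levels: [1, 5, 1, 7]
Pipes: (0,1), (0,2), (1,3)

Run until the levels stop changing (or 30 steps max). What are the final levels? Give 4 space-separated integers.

Step 1: flows [1->0,0=2,3->1] -> levels [2 5 1 6]
Step 2: flows [1->0,0->2,3->1] -> levels [2 5 2 5]
Step 3: flows [1->0,0=2,1=3] -> levels [3 4 2 5]
Step 4: flows [1->0,0->2,3->1] -> levels [3 4 3 4]
Step 5: flows [1->0,0=2,1=3] -> levels [4 3 3 4]
Step 6: flows [0->1,0->2,3->1] -> levels [2 5 4 3]
Step 7: flows [1->0,2->0,1->3] -> levels [4 3 3 4]
  -> period-2 cycle: step 7 state = step 5 state; never stabilizes
  -> state at step 30: (30-5) mod 2 = 1, same as step 6 -> [2 5 4 3]

Answer: 2 5 4 3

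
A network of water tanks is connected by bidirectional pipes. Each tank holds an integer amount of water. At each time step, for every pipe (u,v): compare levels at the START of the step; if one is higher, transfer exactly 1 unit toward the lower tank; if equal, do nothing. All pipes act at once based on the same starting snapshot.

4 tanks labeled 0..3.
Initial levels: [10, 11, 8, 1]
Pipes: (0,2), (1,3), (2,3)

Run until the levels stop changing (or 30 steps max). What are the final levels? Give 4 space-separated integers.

Answer: 7 7 8 8

Derivation:
Step 1: flows [0->2,1->3,2->3] -> levels [9 10 8 3]
Step 2: flows [0->2,1->3,2->3] -> levels [8 9 8 5]
Step 3: flows [0=2,1->3,2->3] -> levels [8 8 7 7]
Step 4: flows [0->2,1->3,2=3] -> levels [7 7 8 8]
Step 5: flows [2->0,3->1,2=3] -> levels [8 8 7 7]
  -> period-2 cycle: step 5 state = step 3 state; never stabilizes
  -> state at step 30: (30-3) mod 2 = 1, same as step 4 -> [7 7 8 8]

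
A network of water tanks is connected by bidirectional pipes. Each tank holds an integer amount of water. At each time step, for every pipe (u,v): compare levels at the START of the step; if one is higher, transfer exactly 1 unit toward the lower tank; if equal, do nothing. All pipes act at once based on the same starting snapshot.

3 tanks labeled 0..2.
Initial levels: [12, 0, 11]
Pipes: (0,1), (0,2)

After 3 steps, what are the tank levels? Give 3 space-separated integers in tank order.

Answer: 10 3 10

Derivation:
Step 1: flows [0->1,0->2] -> levels [10 1 12]
Step 2: flows [0->1,2->0] -> levels [10 2 11]
Step 3: flows [0->1,2->0] -> levels [10 3 10]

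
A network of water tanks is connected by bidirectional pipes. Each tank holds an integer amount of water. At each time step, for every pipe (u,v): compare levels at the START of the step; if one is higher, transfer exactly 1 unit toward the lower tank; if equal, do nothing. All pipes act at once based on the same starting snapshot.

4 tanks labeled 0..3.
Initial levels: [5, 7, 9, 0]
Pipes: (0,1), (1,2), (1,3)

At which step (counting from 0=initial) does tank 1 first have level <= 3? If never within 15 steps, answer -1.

Step 1: flows [1->0,2->1,1->3] -> levels [6 6 8 1]
Step 2: flows [0=1,2->1,1->3] -> levels [6 6 7 2]
Step 3: flows [0=1,2->1,1->3] -> levels [6 6 6 3]
Step 4: flows [0=1,1=2,1->3] -> levels [6 5 6 4]
Step 5: flows [0->1,2->1,1->3] -> levels [5 6 5 5]
Step 6: flows [1->0,1->2,1->3] -> levels [6 3 6 6]
Tank 1 first reaches <=3 at step 6

Answer: 6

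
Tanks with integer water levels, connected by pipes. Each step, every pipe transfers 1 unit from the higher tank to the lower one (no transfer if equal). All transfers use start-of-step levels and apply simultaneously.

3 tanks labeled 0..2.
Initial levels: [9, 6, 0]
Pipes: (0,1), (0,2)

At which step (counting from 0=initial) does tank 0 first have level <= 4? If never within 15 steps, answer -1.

Step 1: flows [0->1,0->2] -> levels [7 7 1]
Step 2: flows [0=1,0->2] -> levels [6 7 2]
Step 3: flows [1->0,0->2] -> levels [6 6 3]
Step 4: flows [0=1,0->2] -> levels [5 6 4]
Step 5: flows [1->0,0->2] -> levels [5 5 5]
Step 6: flows [0=1,0=2] -> levels [5 5 5]
  -> stable; tank 0 stays at 5 > 4
Tank 0 never reaches <=4 within 15 steps

Answer: -1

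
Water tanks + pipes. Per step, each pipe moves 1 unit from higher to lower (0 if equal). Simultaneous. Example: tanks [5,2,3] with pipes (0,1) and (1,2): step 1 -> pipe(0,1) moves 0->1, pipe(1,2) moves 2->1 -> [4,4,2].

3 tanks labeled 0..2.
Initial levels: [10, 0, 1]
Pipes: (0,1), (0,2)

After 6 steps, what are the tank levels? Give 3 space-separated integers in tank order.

Step 1: flows [0->1,0->2] -> levels [8 1 2]
Step 2: flows [0->1,0->2] -> levels [6 2 3]
Step 3: flows [0->1,0->2] -> levels [4 3 4]
Step 4: flows [0->1,0=2] -> levels [3 4 4]
Step 5: flows [1->0,2->0] -> levels [5 3 3]
Step 6: flows [0->1,0->2] -> levels [3 4 4]

Answer: 3 4 4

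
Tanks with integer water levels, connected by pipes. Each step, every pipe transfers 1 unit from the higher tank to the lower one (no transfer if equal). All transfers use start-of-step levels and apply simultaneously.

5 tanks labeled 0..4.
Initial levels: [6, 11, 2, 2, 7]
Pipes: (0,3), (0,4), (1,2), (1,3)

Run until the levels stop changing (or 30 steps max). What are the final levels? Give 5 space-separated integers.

Step 1: flows [0->3,4->0,1->2,1->3] -> levels [6 9 3 4 6]
Step 2: flows [0->3,0=4,1->2,1->3] -> levels [5 7 4 6 6]
Step 3: flows [3->0,4->0,1->2,1->3] -> levels [7 5 5 6 5]
Step 4: flows [0->3,0->4,1=2,3->1] -> levels [5 6 5 6 6]
Step 5: flows [3->0,4->0,1->2,1=3] -> levels [7 5 6 5 5]
Step 6: flows [0->3,0->4,2->1,1=3] -> levels [5 6 5 6 6]
  -> period-2 cycle: step 6 state = step 4 state; never stabilizes
  -> state at step 30: (30-4) mod 2 = 0, same as step 4 -> [5 6 5 6 6]

Answer: 5 6 5 6 6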